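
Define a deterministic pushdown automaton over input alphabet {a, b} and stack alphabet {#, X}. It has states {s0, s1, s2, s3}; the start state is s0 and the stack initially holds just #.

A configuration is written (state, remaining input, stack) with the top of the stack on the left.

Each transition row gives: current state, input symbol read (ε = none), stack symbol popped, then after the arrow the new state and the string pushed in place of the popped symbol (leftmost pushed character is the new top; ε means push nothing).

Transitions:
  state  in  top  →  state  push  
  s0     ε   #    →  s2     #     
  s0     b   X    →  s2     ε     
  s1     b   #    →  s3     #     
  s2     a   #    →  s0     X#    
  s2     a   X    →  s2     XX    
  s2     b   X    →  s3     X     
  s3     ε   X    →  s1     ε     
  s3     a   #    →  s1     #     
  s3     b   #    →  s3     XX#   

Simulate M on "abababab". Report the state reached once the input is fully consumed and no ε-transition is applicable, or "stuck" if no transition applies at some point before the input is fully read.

s2

(s0, abababab, #)
  ε-move, top #: go to s2, push # → (s2, abababab, #)
  read a, top #: go to s0, push X# → (s0, bababab, X#)
  read b, top X: go to s2, push ε → (s2, ababab, #)
  read a, top #: go to s0, push X# → (s0, babab, X#)
  read b, top X: go to s2, push ε → (s2, abab, #)
  read a, top #: go to s0, push X# → (s0, bab, X#)
  read b, top X: go to s2, push ε → (s2, ab, #)
  read a, top #: go to s0, push X# → (s0, b, X#)
  read b, top X: go to s2, push ε → (s2, ε, #)
All input consumed; M is in state s2.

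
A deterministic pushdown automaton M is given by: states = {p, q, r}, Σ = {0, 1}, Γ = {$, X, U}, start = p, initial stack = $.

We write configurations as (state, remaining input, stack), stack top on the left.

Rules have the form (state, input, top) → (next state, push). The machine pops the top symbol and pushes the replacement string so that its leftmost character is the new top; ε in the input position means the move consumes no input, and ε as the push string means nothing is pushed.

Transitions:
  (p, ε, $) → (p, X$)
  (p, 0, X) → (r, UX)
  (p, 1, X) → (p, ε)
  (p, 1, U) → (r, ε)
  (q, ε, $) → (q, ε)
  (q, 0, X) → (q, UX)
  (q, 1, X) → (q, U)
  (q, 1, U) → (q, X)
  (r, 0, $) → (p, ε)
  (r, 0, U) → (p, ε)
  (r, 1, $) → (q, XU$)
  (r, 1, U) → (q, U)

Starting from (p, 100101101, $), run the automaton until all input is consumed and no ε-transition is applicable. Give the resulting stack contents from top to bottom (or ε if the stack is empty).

(p, 100101101, $)
  ε-move, top $: go to p, push X$ → (p, 100101101, X$)
  read 1, top X: go to p, push ε → (p, 00101101, $)
  ε-move, top $: go to p, push X$ → (p, 00101101, X$)
  read 0, top X: go to r, push UX → (r, 0101101, UX$)
  read 0, top U: go to p, push ε → (p, 101101, X$)
  read 1, top X: go to p, push ε → (p, 01101, $)
  ε-move, top $: go to p, push X$ → (p, 01101, X$)
  read 0, top X: go to r, push UX → (r, 1101, UX$)
  read 1, top U: go to q, push U → (q, 101, UX$)
  read 1, top U: go to q, push X → (q, 01, XX$)
  read 0, top X: go to q, push UX → (q, 1, UXX$)
  read 1, top U: go to q, push X → (q, ε, XXX$)
All input consumed in state q with stack XXX$.

XXX$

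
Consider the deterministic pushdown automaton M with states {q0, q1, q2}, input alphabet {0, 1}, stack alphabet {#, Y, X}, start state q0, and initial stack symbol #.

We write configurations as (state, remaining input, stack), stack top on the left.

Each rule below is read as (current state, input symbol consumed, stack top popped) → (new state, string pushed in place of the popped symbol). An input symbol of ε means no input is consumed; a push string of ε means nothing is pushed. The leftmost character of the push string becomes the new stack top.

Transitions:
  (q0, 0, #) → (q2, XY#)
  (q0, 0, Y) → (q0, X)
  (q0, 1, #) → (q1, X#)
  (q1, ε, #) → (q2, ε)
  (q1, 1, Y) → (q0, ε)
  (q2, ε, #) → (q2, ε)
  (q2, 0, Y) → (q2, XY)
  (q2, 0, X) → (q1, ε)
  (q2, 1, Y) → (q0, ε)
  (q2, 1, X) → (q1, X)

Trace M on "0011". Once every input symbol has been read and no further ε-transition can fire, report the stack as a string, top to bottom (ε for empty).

(q0, 0011, #)
  read 0, top #: go to q2, push XY# → (q2, 011, XY#)
  read 0, top X: go to q1, push ε → (q1, 11, Y#)
  read 1, top Y: go to q0, push ε → (q0, 1, #)
  read 1, top #: go to q1, push X# → (q1, ε, X#)
All input consumed in state q1 with stack X#.

X#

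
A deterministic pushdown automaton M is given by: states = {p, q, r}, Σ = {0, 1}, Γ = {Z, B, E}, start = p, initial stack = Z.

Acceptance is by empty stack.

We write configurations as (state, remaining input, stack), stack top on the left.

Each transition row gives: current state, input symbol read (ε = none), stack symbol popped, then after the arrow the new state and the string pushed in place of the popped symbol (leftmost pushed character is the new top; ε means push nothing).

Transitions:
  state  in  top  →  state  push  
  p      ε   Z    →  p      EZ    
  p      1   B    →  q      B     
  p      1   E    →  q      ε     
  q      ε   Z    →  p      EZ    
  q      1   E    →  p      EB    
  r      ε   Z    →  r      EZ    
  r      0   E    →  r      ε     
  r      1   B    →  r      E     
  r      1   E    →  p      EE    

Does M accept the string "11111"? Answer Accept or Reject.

Reject

(p, 11111, Z)
  ε-move, top Z: go to p, push EZ → (p, 11111, EZ)
  read 1, top E: go to q, push ε → (q, 1111, Z)
  ε-move, top Z: go to p, push EZ → (p, 1111, EZ)
  read 1, top E: go to q, push ε → (q, 111, Z)
  ε-move, top Z: go to p, push EZ → (p, 111, EZ)
  read 1, top E: go to q, push ε → (q, 11, Z)
  ε-move, top Z: go to p, push EZ → (p, 11, EZ)
  read 1, top E: go to q, push ε → (q, 1, Z)
  ε-move, top Z: go to p, push EZ → (p, 1, EZ)
  read 1, top E: go to q, push ε → (q, ε, Z)
  ε-move, top Z: go to p, push EZ → (p, ε, EZ)
All input consumed; stack is EZ, not empty, and no further ε-move applies.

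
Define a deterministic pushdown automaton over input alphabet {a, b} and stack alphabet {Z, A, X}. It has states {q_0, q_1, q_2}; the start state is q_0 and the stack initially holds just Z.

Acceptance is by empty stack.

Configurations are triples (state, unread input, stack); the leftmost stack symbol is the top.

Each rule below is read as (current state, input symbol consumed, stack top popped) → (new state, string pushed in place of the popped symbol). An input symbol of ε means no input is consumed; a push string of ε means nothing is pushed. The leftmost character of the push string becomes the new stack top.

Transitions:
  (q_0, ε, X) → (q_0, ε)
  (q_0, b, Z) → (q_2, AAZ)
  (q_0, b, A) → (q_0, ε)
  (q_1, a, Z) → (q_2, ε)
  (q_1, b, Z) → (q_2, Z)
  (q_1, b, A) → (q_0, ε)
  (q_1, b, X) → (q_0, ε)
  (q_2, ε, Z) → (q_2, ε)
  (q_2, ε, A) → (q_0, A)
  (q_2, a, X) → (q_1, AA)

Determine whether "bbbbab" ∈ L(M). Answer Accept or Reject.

(q_0, bbbbab, Z) ⊢ (q_2, bbbab, AAZ) ⊢ (q_0, bbbab, AAZ) ⊢ (q_0, bbab, AZ) ⊢ (q_0, bab, Z) ⊢ (q_2, ab, AAZ) ⊢ (q_0, ab, AAZ)
No transition applies at (q_0, ab, AAZ); input not fully consumed.

Reject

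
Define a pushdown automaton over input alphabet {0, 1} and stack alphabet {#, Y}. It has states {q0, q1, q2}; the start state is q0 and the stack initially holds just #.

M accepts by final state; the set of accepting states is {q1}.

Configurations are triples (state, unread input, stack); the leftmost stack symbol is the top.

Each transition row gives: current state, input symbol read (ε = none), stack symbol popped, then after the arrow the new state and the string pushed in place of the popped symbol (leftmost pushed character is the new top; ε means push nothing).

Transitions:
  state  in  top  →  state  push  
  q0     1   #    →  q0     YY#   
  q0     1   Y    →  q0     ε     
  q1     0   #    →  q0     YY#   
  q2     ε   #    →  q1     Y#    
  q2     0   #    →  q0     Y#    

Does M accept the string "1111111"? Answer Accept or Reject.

Reject

No computation consumes all input and reaches a final state.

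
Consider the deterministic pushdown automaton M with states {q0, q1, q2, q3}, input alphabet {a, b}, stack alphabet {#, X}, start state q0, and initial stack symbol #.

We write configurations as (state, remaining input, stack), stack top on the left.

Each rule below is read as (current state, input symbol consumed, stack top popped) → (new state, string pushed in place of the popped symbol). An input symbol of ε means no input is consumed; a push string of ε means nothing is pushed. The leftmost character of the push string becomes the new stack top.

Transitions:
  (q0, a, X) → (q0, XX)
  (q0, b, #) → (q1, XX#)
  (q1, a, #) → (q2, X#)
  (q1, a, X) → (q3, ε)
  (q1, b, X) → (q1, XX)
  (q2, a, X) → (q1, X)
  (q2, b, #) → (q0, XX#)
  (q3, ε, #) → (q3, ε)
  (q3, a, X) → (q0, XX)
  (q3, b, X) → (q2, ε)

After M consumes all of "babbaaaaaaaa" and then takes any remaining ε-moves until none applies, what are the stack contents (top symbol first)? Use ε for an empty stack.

XXXXXXXXXX#

(q0, babbaaaaaaaa, #)
  read b, top #: go to q1, push XX# → (q1, abbaaaaaaaa, XX#)
  read a, top X: go to q3, push ε → (q3, bbaaaaaaaa, X#)
  read b, top X: go to q2, push ε → (q2, baaaaaaaa, #)
  read b, top #: go to q0, push XX# → (q0, aaaaaaaa, XX#)
  read a, top X: go to q0, push XX → (q0, aaaaaaa, XXX#)
  read a, top X: go to q0, push XX → (q0, aaaaaa, XXXX#)
  read a, top X: go to q0, push XX → (q0, aaaaa, XXXXX#)
  read a, top X: go to q0, push XX → (q0, aaaa, XXXXXX#)
  read a, top X: go to q0, push XX → (q0, aaa, XXXXXXX#)
  read a, top X: go to q0, push XX → (q0, aa, XXXXXXXX#)
  read a, top X: go to q0, push XX → (q0, a, XXXXXXXXX#)
  read a, top X: go to q0, push XX → (q0, ε, XXXXXXXXXX#)
All input consumed in state q0 with stack XXXXXXXXXX#.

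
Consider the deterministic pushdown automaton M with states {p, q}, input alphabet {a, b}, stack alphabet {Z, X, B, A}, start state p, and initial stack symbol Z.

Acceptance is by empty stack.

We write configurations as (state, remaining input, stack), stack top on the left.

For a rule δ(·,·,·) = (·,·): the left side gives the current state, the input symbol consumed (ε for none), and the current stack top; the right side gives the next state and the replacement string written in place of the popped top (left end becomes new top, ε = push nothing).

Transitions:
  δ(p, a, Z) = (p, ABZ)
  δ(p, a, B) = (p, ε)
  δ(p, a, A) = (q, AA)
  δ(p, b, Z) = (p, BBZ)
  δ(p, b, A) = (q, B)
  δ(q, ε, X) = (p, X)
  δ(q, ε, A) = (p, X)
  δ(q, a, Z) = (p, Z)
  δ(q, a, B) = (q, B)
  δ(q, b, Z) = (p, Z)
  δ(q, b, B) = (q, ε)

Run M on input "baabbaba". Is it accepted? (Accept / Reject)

Reject

(p, baabbaba, Z) ⊢ (p, aabbaba, BBZ) ⊢ (p, abbaba, BZ) ⊢ (p, bbaba, Z) ⊢ (p, baba, BBZ)
No transition applies at (p, baba, BBZ); input not fully consumed.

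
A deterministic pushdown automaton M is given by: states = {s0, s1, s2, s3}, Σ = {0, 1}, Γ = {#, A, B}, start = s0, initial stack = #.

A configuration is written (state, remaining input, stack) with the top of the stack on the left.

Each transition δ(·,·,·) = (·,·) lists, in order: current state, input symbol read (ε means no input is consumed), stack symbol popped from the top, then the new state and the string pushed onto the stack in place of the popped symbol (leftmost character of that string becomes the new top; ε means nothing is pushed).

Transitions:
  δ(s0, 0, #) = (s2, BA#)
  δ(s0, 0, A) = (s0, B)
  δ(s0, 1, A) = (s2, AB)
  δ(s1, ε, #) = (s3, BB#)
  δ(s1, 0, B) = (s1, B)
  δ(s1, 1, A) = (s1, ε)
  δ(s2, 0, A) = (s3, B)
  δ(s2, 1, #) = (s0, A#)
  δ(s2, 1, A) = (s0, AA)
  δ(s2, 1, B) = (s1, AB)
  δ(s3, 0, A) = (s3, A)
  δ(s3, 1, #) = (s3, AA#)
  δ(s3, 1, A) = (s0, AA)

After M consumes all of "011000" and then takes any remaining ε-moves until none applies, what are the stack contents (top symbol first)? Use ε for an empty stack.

BA#

(s0, 011000, #)
  read 0, top #: go to s2, push BA# → (s2, 11000, BA#)
  read 1, top B: go to s1, push AB → (s1, 1000, ABA#)
  read 1, top A: go to s1, push ε → (s1, 000, BA#)
  read 0, top B: go to s1, push B → (s1, 00, BA#)
  read 0, top B: go to s1, push B → (s1, 0, BA#)
  read 0, top B: go to s1, push B → (s1, ε, BA#)
All input consumed in state s1 with stack BA#.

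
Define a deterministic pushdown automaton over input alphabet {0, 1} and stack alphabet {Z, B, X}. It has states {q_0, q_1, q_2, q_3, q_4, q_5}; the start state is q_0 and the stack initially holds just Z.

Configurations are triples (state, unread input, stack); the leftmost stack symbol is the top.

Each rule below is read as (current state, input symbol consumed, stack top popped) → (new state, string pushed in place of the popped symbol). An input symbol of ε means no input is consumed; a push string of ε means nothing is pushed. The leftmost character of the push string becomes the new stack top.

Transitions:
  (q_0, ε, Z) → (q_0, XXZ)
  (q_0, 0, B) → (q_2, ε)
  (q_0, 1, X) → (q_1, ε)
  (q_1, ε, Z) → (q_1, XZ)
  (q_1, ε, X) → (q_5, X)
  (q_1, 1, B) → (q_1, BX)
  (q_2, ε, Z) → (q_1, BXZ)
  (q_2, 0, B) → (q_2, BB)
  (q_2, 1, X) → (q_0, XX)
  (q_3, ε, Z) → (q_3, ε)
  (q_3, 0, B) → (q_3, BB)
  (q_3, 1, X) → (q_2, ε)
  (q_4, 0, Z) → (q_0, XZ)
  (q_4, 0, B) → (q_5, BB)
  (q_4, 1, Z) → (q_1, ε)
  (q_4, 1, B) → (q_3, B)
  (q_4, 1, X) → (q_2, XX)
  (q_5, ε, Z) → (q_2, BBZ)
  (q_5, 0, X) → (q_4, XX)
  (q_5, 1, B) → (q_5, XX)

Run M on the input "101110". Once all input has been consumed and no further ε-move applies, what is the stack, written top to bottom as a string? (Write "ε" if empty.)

XXXXZ

(q_0, 101110, Z)
  ε-move, top Z: go to q_0, push XXZ → (q_0, 101110, XXZ)
  read 1, top X: go to q_1, push ε → (q_1, 01110, XZ)
  ε-move, top X: go to q_5, push X → (q_5, 01110, XZ)
  read 0, top X: go to q_4, push XX → (q_4, 1110, XXZ)
  read 1, top X: go to q_2, push XX → (q_2, 110, XXXZ)
  read 1, top X: go to q_0, push XX → (q_0, 10, XXXXZ)
  read 1, top X: go to q_1, push ε → (q_1, 0, XXXZ)
  ε-move, top X: go to q_5, push X → (q_5, 0, XXXZ)
  read 0, top X: go to q_4, push XX → (q_4, ε, XXXXZ)
All input consumed in state q_4 with stack XXXXZ.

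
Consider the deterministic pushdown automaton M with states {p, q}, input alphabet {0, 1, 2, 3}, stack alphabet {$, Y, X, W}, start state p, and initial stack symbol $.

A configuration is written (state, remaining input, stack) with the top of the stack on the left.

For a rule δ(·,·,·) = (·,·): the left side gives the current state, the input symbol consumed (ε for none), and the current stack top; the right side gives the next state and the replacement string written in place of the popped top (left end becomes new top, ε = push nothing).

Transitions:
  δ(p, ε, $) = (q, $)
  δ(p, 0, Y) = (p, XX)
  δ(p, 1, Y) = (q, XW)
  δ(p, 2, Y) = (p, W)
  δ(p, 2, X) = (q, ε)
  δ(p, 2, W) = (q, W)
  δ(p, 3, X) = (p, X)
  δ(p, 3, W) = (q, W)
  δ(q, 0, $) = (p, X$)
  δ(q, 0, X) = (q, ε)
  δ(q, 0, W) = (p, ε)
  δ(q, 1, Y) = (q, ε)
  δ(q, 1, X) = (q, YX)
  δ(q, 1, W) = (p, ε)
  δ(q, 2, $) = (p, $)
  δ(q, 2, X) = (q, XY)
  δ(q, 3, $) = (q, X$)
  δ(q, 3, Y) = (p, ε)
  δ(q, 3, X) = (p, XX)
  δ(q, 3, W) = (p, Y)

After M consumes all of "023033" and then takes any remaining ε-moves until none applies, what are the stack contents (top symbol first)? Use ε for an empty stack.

(p, 023033, $) ⊢ (q, 023033, $) ⊢ (p, 23033, X$) ⊢ (q, 3033, $) ⊢ (q, 033, X$) ⊢ (q, 33, $) ⊢ (q, 3, X$) ⊢ (p, ε, XX$)
All input consumed in state p with stack XX$.

XX$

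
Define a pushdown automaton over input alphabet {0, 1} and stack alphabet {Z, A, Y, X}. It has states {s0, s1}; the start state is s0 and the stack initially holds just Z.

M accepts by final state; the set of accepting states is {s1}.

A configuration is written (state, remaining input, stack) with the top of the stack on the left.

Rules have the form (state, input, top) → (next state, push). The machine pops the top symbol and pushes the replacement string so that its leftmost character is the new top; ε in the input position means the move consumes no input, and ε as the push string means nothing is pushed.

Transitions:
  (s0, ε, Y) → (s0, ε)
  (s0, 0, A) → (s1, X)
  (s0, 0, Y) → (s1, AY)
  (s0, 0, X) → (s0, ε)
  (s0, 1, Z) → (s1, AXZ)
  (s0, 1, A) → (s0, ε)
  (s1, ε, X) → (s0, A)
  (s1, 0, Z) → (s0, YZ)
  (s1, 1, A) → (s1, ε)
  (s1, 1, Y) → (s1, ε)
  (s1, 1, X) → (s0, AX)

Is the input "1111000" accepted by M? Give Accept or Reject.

Reject

No computation consumes all input and reaches a final state.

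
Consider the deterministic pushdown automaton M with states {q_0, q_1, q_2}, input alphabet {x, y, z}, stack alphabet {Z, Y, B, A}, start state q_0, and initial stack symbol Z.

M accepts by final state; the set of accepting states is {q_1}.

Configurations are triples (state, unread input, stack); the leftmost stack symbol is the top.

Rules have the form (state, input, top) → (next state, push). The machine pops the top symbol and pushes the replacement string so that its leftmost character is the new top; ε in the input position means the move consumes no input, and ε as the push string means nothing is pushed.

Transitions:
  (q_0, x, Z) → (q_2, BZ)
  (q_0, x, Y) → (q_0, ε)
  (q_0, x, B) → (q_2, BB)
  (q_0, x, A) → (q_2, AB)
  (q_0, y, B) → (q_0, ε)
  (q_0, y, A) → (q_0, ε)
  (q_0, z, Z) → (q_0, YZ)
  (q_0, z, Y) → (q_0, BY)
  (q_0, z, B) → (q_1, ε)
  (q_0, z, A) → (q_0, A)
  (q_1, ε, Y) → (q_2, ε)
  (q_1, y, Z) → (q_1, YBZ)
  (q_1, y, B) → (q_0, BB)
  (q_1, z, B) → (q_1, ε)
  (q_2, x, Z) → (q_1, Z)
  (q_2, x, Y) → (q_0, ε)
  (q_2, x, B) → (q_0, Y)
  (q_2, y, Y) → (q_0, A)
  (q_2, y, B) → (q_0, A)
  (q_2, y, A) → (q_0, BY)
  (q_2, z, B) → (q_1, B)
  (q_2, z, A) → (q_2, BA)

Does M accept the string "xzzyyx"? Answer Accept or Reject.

Reject

(q_0, xzzyyx, Z)
  read x, top Z: go to q_2, push BZ → (q_2, zzyyx, BZ)
  read z, top B: go to q_1, push B → (q_1, zyyx, BZ)
  read z, top B: go to q_1, push ε → (q_1, yyx, Z)
  read y, top Z: go to q_1, push YBZ → (q_1, yx, YBZ)
  ε-move, top Y: go to q_2, push ε → (q_2, yx, BZ)
  read y, top B: go to q_0, push A → (q_0, x, AZ)
  read x, top A: go to q_2, push AB → (q_2, ε, ABZ)
All input consumed; state q_2 ∉ F and no further ε-move applies.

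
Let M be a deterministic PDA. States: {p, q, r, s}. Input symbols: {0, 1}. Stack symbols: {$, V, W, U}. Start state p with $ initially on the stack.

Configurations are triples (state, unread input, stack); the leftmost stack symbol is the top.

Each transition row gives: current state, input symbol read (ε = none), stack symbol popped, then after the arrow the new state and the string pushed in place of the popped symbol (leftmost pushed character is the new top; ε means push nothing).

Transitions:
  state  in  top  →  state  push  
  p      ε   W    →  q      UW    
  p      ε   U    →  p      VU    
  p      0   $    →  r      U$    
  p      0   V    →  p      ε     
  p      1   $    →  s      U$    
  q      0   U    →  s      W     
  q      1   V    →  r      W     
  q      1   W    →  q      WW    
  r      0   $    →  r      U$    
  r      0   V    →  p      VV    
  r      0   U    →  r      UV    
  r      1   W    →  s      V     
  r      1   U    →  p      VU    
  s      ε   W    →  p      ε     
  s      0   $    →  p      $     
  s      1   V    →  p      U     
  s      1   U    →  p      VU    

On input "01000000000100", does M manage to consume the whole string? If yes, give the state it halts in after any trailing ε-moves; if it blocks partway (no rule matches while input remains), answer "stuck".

(p, 01000000000100, $) ⊢ (r, 1000000000100, U$) ⊢ (p, 000000000100, VU$) ⊢ (p, 00000000100, U$) ⊢ (p, 00000000100, VU$) ⊢ (p, 0000000100, U$) ⊢ (p, 0000000100, VU$) ⊢ (p, 000000100, U$) ⊢ (p, 000000100, VU$) ⊢ (p, 00000100, U$) ⊢ (p, 00000100, VU$) ⊢ (p, 0000100, U$) ⊢ (p, 0000100, VU$) ⊢ (p, 000100, U$) ⊢ (p, 000100, VU$) ⊢ (p, 00100, U$) ⊢ (p, 00100, VU$) ⊢ (p, 0100, U$) ⊢ (p, 0100, VU$) ⊢ (p, 100, U$) ⊢ (p, 100, VU$)
No transition for (p, 1, top V); M blocks with input 100 remaining.

stuck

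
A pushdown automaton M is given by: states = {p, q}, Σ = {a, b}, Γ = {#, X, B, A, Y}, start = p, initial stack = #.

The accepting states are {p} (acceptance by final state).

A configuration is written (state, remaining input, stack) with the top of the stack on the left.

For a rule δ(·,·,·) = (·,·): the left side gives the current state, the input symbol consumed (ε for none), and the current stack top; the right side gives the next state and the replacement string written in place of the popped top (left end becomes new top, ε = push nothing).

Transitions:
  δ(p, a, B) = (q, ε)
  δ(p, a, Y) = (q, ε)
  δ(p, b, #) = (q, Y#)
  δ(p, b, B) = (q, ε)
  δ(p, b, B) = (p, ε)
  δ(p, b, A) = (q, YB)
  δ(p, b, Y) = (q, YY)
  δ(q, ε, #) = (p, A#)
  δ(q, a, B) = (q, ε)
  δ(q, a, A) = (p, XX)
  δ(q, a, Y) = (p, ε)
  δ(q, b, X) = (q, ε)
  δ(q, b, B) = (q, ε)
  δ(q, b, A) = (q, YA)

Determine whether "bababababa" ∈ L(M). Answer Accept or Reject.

One accepting computation: (p, bababababa, #) ⊢ (q, ababababa, Y#) ⊢ (p, babababa, #) ⊢ (q, abababa, Y#) ⊢ (p, bababa, #) ⊢ (q, ababa, Y#) ⊢ (p, baba, #) ⊢ (q, aba, Y#) ⊢ (p, ba, #) ⊢ (q, a, Y#) ⊢ (p, ε, #)
All input consumed and state p ∈ F.

Accept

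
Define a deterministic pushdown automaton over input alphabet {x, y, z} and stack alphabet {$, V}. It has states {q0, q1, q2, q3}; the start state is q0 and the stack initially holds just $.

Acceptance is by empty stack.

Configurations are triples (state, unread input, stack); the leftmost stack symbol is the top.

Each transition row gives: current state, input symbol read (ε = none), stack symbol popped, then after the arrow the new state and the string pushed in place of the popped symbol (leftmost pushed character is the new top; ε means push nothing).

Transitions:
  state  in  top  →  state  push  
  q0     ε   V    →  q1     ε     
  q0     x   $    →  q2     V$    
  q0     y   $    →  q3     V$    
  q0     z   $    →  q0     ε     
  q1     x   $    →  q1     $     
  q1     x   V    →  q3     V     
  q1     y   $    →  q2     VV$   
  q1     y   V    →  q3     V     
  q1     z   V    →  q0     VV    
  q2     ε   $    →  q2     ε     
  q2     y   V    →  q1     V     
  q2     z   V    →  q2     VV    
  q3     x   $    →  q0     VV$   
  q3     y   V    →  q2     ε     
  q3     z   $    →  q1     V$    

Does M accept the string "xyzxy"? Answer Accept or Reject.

Accept

(q0, xyzxy, $)
  read x, top $: go to q2, push V$ → (q2, yzxy, V$)
  read y, top V: go to q1, push V → (q1, zxy, V$)
  read z, top V: go to q0, push VV → (q0, xy, VV$)
  ε-move, top V: go to q1, push ε → (q1, xy, V$)
  read x, top V: go to q3, push V → (q3, y, V$)
  read y, top V: go to q2, push ε → (q2, ε, $)
  ε-move, top $: go to q2, push ε → (q2, ε, ε)
All input consumed and the stack is empty.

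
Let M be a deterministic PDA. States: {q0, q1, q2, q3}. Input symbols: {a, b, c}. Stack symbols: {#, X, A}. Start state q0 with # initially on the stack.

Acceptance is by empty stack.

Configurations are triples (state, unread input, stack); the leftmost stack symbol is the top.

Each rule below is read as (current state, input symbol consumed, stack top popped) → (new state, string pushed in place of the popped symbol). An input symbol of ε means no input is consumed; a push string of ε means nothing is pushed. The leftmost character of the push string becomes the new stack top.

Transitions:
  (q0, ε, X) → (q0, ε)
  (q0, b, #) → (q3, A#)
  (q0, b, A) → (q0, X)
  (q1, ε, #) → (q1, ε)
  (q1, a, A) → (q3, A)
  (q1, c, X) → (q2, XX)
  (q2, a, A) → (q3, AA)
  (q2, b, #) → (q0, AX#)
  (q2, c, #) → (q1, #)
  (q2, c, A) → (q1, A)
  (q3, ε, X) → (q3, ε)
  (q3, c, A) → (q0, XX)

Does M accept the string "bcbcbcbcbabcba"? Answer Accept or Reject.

Reject

(q0, bcbcbcbcbabcba, #)
  read b, top #: go to q3, push A# → (q3, cbcbcbcbabcba, A#)
  read c, top A: go to q0, push XX → (q0, bcbcbcbabcba, XX#)
  ε-move, top X: go to q0, push ε → (q0, bcbcbcbabcba, X#)
  ε-move, top X: go to q0, push ε → (q0, bcbcbcbabcba, #)
  read b, top #: go to q3, push A# → (q3, cbcbcbabcba, A#)
  read c, top A: go to q0, push XX → (q0, bcbcbabcba, XX#)
  ε-move, top X: go to q0, push ε → (q0, bcbcbabcba, X#)
  ε-move, top X: go to q0, push ε → (q0, bcbcbabcba, #)
  read b, top #: go to q3, push A# → (q3, cbcbabcba, A#)
  read c, top A: go to q0, push XX → (q0, bcbabcba, XX#)
  ε-move, top X: go to q0, push ε → (q0, bcbabcba, X#)
  ε-move, top X: go to q0, push ε → (q0, bcbabcba, #)
  read b, top #: go to q3, push A# → (q3, cbabcba, A#)
  read c, top A: go to q0, push XX → (q0, babcba, XX#)
  ε-move, top X: go to q0, push ε → (q0, babcba, X#)
  ε-move, top X: go to q0, push ε → (q0, babcba, #)
  read b, top #: go to q3, push A# → (q3, abcba, A#)
No transition applies at (q3, abcba, A#); input not fully consumed.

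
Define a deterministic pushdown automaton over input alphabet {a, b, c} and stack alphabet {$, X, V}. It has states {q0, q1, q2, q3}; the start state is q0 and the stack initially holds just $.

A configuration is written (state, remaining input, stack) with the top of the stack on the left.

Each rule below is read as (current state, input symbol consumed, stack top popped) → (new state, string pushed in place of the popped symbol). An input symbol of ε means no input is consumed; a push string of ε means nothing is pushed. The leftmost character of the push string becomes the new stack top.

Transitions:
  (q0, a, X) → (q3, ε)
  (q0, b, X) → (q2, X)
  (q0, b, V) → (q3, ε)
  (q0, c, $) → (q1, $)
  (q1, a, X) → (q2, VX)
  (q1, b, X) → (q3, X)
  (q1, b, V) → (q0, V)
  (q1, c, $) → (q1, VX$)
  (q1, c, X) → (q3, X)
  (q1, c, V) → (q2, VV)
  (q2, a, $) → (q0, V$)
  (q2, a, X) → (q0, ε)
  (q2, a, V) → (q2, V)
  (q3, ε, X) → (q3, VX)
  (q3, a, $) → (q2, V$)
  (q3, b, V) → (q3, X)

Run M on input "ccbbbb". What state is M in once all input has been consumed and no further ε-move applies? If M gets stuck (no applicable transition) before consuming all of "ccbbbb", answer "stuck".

q3

(q0, ccbbbb, $) ⊢ (q1, cbbbb, $) ⊢ (q1, bbbb, VX$) ⊢ (q0, bbb, VX$) ⊢ (q3, bb, X$) ⊢ (q3, bb, VX$) ⊢ (q3, b, XX$) ⊢ (q3, b, VXX$) ⊢ (q3, ε, XXX$) ⊢ (q3, ε, VXXX$)
All input consumed; M is in state q3.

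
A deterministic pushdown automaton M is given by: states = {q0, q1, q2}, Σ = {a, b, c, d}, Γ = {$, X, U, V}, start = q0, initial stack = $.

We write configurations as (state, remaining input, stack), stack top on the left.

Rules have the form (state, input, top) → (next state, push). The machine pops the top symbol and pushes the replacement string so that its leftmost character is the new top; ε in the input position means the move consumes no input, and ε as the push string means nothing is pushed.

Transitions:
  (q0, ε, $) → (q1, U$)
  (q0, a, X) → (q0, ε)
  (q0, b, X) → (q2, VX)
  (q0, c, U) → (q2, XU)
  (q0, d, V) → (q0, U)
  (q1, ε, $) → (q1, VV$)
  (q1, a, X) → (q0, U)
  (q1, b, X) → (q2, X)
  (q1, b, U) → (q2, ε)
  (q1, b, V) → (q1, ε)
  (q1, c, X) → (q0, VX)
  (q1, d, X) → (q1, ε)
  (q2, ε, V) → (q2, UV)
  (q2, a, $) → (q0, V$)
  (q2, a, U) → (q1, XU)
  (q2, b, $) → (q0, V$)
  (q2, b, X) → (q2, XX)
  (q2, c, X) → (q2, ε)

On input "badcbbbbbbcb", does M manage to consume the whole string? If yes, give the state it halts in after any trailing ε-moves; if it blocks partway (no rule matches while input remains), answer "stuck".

q2

(q0, badcbbbbbbcb, $)
  ε-move, top $: go to q1, push U$ → (q1, badcbbbbbbcb, U$)
  read b, top U: go to q2, push ε → (q2, adcbbbbbbcb, $)
  read a, top $: go to q0, push V$ → (q0, dcbbbbbbcb, V$)
  read d, top V: go to q0, push U → (q0, cbbbbbbcb, U$)
  read c, top U: go to q2, push XU → (q2, bbbbbbcb, XU$)
  read b, top X: go to q2, push XX → (q2, bbbbbcb, XXU$)
  read b, top X: go to q2, push XX → (q2, bbbbcb, XXXU$)
  read b, top X: go to q2, push XX → (q2, bbbcb, XXXXU$)
  read b, top X: go to q2, push XX → (q2, bbcb, XXXXXU$)
  read b, top X: go to q2, push XX → (q2, bcb, XXXXXXU$)
  read b, top X: go to q2, push XX → (q2, cb, XXXXXXXU$)
  read c, top X: go to q2, push ε → (q2, b, XXXXXXU$)
  read b, top X: go to q2, push XX → (q2, ε, XXXXXXXU$)
All input consumed; M is in state q2.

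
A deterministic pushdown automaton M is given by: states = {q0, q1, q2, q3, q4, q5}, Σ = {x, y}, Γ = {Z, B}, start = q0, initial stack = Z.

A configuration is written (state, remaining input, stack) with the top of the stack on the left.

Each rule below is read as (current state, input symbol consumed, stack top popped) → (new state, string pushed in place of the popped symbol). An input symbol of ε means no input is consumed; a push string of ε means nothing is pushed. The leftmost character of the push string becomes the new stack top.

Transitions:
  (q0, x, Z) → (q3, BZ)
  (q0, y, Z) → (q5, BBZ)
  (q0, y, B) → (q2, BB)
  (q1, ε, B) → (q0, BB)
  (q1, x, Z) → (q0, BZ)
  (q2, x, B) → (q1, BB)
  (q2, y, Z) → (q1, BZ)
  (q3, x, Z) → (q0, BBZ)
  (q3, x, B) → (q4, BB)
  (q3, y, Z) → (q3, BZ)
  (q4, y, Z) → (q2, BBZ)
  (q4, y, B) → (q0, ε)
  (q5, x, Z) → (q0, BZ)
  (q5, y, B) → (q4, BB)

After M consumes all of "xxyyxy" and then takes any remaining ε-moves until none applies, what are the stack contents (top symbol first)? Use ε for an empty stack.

BBBBBZ

(q0, xxyyxy, Z)
  read x, top Z: go to q3, push BZ → (q3, xyyxy, BZ)
  read x, top B: go to q4, push BB → (q4, yyxy, BBZ)
  read y, top B: go to q0, push ε → (q0, yxy, BZ)
  read y, top B: go to q2, push BB → (q2, xy, BBZ)
  read x, top B: go to q1, push BB → (q1, y, BBBZ)
  ε-move, top B: go to q0, push BB → (q0, y, BBBBZ)
  read y, top B: go to q2, push BB → (q2, ε, BBBBBZ)
All input consumed in state q2 with stack BBBBBZ.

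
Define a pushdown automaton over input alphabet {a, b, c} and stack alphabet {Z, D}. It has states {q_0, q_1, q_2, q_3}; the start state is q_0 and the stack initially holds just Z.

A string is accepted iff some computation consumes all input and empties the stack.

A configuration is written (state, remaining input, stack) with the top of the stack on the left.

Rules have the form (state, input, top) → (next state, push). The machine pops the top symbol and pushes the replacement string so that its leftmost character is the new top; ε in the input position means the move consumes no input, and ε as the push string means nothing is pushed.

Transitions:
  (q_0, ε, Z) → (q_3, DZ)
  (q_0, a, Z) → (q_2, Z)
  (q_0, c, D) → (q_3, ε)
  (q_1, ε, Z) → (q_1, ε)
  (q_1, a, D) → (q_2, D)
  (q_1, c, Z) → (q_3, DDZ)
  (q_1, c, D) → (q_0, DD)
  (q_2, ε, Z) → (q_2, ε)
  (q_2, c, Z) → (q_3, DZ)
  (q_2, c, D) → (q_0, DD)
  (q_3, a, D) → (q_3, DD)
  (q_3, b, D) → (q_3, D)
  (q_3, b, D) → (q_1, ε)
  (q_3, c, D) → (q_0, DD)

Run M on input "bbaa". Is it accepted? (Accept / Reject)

No computation consumes all input and empties the stack.

Reject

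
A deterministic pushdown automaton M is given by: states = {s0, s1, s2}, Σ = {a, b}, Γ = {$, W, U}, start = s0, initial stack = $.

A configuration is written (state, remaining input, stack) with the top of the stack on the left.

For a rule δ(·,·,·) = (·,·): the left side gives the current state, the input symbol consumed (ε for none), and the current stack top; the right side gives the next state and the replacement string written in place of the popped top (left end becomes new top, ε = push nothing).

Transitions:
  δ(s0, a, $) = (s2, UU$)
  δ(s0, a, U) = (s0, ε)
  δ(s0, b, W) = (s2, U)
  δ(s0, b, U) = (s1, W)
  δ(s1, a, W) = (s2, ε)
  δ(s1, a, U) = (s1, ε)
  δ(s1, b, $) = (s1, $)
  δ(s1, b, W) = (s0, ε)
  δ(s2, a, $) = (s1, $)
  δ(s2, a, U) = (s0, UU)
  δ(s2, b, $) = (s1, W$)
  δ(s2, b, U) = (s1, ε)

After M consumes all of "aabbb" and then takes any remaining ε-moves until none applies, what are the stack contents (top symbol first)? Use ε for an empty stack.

(s0, aabbb, $) ⊢ (s2, abbb, UU$) ⊢ (s0, bbb, UUU$) ⊢ (s1, bb, WUU$) ⊢ (s0, b, UU$) ⊢ (s1, ε, WU$)
All input consumed in state s1 with stack WU$.

WU$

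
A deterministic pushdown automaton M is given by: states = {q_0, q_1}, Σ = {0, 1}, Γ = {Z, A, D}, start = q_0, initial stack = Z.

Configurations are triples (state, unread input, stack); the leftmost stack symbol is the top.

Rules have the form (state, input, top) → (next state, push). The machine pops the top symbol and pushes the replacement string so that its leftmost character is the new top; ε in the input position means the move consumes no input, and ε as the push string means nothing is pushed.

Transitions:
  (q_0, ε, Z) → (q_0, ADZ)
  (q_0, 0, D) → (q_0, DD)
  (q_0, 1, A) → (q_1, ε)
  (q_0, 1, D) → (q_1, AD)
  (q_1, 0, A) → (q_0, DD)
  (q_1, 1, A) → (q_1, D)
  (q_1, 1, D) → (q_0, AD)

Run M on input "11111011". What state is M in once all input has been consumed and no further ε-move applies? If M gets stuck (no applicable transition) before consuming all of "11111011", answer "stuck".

(q_0, 11111011, Z)
  ε-move, top Z: go to q_0, push ADZ → (q_0, 11111011, ADZ)
  read 1, top A: go to q_1, push ε → (q_1, 1111011, DZ)
  read 1, top D: go to q_0, push AD → (q_0, 111011, ADZ)
  read 1, top A: go to q_1, push ε → (q_1, 11011, DZ)
  read 1, top D: go to q_0, push AD → (q_0, 1011, ADZ)
  read 1, top A: go to q_1, push ε → (q_1, 011, DZ)
No transition for (q_1, 0, top D); M blocks with input 011 remaining.

stuck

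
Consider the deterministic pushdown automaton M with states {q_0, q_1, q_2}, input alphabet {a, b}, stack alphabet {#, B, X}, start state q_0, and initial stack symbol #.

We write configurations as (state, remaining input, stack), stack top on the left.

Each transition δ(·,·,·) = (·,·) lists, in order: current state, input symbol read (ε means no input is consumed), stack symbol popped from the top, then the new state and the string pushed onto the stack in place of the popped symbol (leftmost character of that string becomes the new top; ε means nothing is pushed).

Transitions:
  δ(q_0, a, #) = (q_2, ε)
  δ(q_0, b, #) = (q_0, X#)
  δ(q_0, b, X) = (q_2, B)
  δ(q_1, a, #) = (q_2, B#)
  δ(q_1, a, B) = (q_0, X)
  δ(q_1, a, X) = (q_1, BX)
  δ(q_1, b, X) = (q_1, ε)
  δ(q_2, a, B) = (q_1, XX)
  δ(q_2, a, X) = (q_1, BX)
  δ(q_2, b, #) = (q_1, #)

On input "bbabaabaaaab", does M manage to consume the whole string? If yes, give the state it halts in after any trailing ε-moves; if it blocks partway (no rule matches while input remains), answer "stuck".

(q_0, bbabaabaaaab, #) ⊢ (q_0, babaabaaaab, X#) ⊢ (q_2, abaabaaaab, B#) ⊢ (q_1, baabaaaab, XX#) ⊢ (q_1, aabaaaab, X#) ⊢ (q_1, abaaaab, BX#) ⊢ (q_0, baaaab, XX#) ⊢ (q_2, aaaab, BX#) ⊢ (q_1, aaab, XXX#) ⊢ (q_1, aab, BXXX#) ⊢ (q_0, ab, XXXX#)
No transition for (q_0, a, top X); M blocks with input ab remaining.

stuck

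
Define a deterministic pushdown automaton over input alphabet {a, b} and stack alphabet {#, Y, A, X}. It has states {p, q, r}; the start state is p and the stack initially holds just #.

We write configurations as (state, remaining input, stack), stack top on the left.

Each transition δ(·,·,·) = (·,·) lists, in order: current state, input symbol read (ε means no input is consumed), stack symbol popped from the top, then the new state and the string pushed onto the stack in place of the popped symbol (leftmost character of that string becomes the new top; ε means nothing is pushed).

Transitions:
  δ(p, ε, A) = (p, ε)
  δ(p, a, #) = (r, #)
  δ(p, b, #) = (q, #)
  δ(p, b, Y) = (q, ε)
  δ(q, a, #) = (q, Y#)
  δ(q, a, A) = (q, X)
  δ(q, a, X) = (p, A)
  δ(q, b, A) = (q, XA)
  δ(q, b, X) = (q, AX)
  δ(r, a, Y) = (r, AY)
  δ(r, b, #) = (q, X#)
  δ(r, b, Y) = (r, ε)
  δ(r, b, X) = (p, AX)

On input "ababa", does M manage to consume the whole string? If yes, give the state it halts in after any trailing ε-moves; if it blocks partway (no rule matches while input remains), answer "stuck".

(p, ababa, #)
  read a, top #: go to r, push # → (r, baba, #)
  read b, top #: go to q, push X# → (q, aba, X#)
  read a, top X: go to p, push A → (p, ba, A#)
  ε-move, top A: go to p, push ε → (p, ba, #)
  read b, top #: go to q, push # → (q, a, #)
  read a, top #: go to q, push Y# → (q, ε, Y#)
All input consumed; M is in state q.

q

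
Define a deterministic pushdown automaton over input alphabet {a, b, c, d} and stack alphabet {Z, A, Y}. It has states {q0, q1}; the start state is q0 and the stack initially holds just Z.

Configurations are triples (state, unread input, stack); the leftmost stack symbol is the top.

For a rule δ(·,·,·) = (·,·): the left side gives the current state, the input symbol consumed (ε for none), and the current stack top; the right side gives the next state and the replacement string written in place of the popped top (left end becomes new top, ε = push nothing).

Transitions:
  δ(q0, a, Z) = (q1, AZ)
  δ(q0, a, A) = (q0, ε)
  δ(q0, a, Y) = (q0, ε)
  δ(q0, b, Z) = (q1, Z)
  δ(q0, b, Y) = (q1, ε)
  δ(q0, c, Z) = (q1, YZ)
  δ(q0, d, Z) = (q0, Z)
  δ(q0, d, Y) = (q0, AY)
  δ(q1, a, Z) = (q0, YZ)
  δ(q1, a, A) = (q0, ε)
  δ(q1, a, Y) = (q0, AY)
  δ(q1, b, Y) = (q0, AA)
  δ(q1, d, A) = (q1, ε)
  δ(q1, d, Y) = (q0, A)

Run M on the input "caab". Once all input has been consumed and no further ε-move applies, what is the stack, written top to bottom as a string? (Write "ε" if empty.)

Z

(q0, caab, Z)
  read c, top Z: go to q1, push YZ → (q1, aab, YZ)
  read a, top Y: go to q0, push AY → (q0, ab, AYZ)
  read a, top A: go to q0, push ε → (q0, b, YZ)
  read b, top Y: go to q1, push ε → (q1, ε, Z)
All input consumed in state q1 with stack Z.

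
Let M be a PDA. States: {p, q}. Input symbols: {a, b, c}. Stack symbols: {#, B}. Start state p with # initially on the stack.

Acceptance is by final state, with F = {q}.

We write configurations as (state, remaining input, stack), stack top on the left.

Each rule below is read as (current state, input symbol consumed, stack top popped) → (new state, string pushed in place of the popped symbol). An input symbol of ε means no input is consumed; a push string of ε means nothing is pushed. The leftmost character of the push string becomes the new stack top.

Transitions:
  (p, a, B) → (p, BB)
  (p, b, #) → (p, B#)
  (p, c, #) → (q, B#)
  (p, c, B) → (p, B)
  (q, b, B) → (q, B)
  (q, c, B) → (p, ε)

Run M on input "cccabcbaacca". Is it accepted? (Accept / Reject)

Reject

No computation consumes all input and reaches a final state.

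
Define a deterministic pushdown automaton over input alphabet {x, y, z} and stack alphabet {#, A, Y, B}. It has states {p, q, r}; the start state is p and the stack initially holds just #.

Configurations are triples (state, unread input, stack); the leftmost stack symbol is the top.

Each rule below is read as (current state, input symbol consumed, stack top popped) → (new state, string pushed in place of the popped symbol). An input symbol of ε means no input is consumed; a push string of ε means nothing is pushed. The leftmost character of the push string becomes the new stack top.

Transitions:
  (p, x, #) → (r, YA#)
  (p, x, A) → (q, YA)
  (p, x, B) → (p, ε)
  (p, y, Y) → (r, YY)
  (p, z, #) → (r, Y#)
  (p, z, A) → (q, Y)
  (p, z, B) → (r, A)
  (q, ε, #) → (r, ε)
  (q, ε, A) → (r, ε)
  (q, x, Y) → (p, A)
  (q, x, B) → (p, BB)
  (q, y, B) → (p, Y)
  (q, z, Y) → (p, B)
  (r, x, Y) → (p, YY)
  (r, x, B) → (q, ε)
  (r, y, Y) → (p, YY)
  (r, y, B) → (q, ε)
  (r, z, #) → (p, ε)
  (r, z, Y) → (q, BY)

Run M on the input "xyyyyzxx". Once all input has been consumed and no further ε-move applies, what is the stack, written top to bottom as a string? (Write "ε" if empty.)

BYYYYYA#

(p, xyyyyzxx, #)
  read x, top #: go to r, push YA# → (r, yyyyzxx, YA#)
  read y, top Y: go to p, push YY → (p, yyyzxx, YYA#)
  read y, top Y: go to r, push YY → (r, yyzxx, YYYA#)
  read y, top Y: go to p, push YY → (p, yzxx, YYYYA#)
  read y, top Y: go to r, push YY → (r, zxx, YYYYYA#)
  read z, top Y: go to q, push BY → (q, xx, BYYYYYA#)
  read x, top B: go to p, push BB → (p, x, BBYYYYYA#)
  read x, top B: go to p, push ε → (p, ε, BYYYYYA#)
All input consumed in state p with stack BYYYYYA#.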